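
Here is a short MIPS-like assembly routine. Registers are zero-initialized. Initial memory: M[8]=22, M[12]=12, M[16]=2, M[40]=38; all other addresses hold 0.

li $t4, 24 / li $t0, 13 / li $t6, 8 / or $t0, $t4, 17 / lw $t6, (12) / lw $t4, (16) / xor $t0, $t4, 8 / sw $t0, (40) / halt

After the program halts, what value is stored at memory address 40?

10

$t4=24
$t0=13
$t6=8
$t0=24|17=25
$t6=M[12]=12
$t4=M[16]=2
$t0=2^8=10
sw $t0, (40) → M[40]=10
halt.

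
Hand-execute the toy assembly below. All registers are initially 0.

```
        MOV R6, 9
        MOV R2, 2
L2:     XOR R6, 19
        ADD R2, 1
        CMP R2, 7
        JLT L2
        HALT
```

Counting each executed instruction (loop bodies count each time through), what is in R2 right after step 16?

R6=9
R2=2
R6=9^19=26
R2=2+1=3
CMP R2, 7  (cmp 3,7)
JLT L2: taken
R6=26^19=9
R2=3+1=4
CMP R2, 7  (cmp 4,7)
JLT L2: taken
R6=9^19=26
R2=4+1=5
CMP R2, 7  (cmp 5,7)
JLT L2: taken
R6=26^19=9
R2=5+1=6
After step 16: R2 = 6.

6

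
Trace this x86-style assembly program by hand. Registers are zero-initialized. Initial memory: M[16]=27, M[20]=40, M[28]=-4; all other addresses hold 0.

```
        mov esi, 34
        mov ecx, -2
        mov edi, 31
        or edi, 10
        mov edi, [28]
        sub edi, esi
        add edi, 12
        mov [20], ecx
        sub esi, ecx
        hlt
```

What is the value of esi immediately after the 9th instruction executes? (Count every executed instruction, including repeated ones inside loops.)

mov esi, 34 → esi=34
mov ecx, -2 → ecx=-2
mov edi, 31 → edi=31
or edi, 10 → edi=31|10=31
mov edi, [28] → edi=M[28]=-4
sub edi, esi → edi=(-4)-34=-38
add edi, 12 → edi=(-38)+12=-26
mov [20], ecx → M[20]=-2
sub esi, ecx → esi=34-(-2)=36
After step 9: esi = 36.

36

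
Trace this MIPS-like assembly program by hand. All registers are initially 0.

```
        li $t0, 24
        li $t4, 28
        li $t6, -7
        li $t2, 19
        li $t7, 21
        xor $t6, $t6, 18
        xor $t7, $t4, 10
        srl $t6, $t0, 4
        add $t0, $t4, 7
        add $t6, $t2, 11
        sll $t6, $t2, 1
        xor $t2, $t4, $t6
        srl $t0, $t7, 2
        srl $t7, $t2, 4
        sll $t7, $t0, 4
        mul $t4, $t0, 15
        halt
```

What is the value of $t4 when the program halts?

$t0=24
$t4=28
$t6=-7
$t2=19
$t7=21
$t6=(-7)^18=-21
$t7=28^10=22
$t6=24>>4=1
$t0=28+7=35
$t6=19+11=30
$t6=19<<1=38
$t2=28^38=58
$t0=22>>2=5
$t7=58>>4=3
$t7=5<<4=80
$t4=5*15=75
halt.

75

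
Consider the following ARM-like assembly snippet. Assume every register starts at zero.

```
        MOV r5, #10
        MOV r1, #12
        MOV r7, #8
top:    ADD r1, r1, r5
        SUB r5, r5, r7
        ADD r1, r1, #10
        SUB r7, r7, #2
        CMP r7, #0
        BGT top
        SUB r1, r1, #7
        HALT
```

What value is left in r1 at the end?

45

r5=10
r1=12
r7=8
r1=12+10=22
r5=10-8=2
r1=22+10=32
r7=8-2=6
CMP r7, #0  (cmp 6,0)
BGT top: taken
r1=32+2=34
r5=2-6=-4
r1=34+10=44
r7=6-2=4
CMP r7, #0  (cmp 4,0)
BGT top: taken
r1=44+(-4)=40
r5=(-4)-4=-8
r1=40+10=50
r7=4-2=2
CMP r7, #0  (cmp 2,0)
BGT top: taken
r1=50+(-8)=42
r5=(-8)-2=-10
r1=42+10=52
r7=2-2=0
CMP r7, #0  (cmp 0,0)
BGT top: not taken
r1=52-7=45
halt.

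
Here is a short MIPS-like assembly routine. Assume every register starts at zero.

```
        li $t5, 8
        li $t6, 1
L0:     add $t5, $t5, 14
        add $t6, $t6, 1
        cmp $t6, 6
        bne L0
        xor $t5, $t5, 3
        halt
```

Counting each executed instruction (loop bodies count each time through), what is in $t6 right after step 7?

li $t5, 8 → $t5=8
li $t6, 1 → $t6=1
add $t5, $t5, 14 → $t5=8+14=22
add $t6, $t6, 1 → $t6=1+1=2
cmp $t6, 6  (cmp 2,6)
bne L0: taken
add $t5, $t5, 14 → $t5=22+14=36
After step 7: $t6 = 2.

2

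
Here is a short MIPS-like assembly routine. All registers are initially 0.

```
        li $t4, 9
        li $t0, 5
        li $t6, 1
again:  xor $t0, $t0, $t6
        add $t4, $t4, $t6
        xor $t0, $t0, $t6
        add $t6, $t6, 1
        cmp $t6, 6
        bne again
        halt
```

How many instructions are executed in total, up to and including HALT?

34

after li $t4, 9: $t4=9
after li $t0, 5: $t0=5
after li $t6, 1: $t6=1
after xor $t0, $t0, $t6: $t0=5^1=4
after add $t4, $t4, $t6: $t4=9+1=10
after xor $t0, $t0, $t6: $t0=4^1=5
after add $t6, $t6, 1: $t6=1+1=2
cmp $t6, 6  (cmp 2,6)
bne again: taken
after xor $t0, $t0, $t6: $t0=5^2=7
after add $t4, $t4, $t6: $t4=10+2=12
after xor $t0, $t0, $t6: $t0=7^2=5
after add $t6, $t6, 1: $t6=2+1=3
cmp $t6, 6  (cmp 3,6)
bne again: taken
after xor $t0, $t0, $t6: $t0=5^3=6
after add $t4, $t4, $t6: $t4=12+3=15
after xor $t0, $t0, $t6: $t0=6^3=5
after add $t6, $t6, 1: $t6=3+1=4
cmp $t6, 6  (cmp 4,6)
bne again: taken
after xor $t0, $t0, $t6: $t0=5^4=1
after add $t4, $t4, $t6: $t4=15+4=19
after xor $t0, $t0, $t6: $t0=1^4=5
after add $t6, $t6, 1: $t6=4+1=5
cmp $t6, 6  (cmp 5,6)
bne again: taken
after xor $t0, $t0, $t6: $t0=5^5=0
after add $t4, $t4, $t6: $t4=19+5=24
after xor $t0, $t0, $t6: $t0=0^5=5
after add $t6, $t6, 1: $t6=5+1=6
cmp $t6, 6  (cmp 6,6)
bne again: not taken
halt.
Total executed instructions: 34.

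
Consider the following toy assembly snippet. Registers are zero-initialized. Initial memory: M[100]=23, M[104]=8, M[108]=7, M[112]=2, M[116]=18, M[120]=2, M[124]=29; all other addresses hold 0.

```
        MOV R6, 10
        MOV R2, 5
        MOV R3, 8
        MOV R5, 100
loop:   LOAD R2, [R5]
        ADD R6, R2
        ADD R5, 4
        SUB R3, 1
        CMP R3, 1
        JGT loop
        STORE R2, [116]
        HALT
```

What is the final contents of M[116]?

29

MOV R6, 10 → R6=10
MOV R2, 5 → R2=5
MOV R3, 8 → R3=8
MOV R5, 100 → R5=100
LOAD R2, [R5] → R2=M[100]=23
ADD R6, R2 → R6=10+23=33
ADD R5, 4 → R5=100+4=104
SUB R3, 1 → R3=8-1=7
CMP R3, 1  (cmp 7,1)
JGT loop: taken
LOAD R2, [R5] → R2=M[104]=8
ADD R6, R2 → R6=33+8=41
ADD R5, 4 → R5=104+4=108
SUB R3, 1 → R3=7-1=6
CMP R3, 1  (cmp 6,1)
JGT loop: taken
LOAD R2, [R5] → R2=M[108]=7
ADD R6, R2 → R6=41+7=48
ADD R5, 4 → R5=108+4=112
SUB R3, 1 → R3=6-1=5
CMP R3, 1  (cmp 5,1)
JGT loop: taken
LOAD R2, [R5] → R2=M[112]=2
ADD R6, R2 → R6=48+2=50
ADD R5, 4 → R5=112+4=116
SUB R3, 1 → R3=5-1=4
CMP R3, 1  (cmp 4,1)
JGT loop: taken
LOAD R2, [R5] → R2=M[116]=18
ADD R6, R2 → R6=50+18=68
ADD R5, 4 → R5=116+4=120
SUB R3, 1 → R3=4-1=3
CMP R3, 1  (cmp 3,1)
JGT loop: taken
LOAD R2, [R5] → R2=M[120]=2
ADD R6, R2 → R6=68+2=70
ADD R5, 4 → R5=120+4=124
SUB R3, 1 → R3=3-1=2
CMP R3, 1  (cmp 2,1)
JGT loop: taken
LOAD R2, [R5] → R2=M[124]=29
ADD R6, R2 → R6=70+29=99
ADD R5, 4 → R5=124+4=128
SUB R3, 1 → R3=2-1=1
CMP R3, 1  (cmp 1,1)
JGT loop: not taken
STORE R2, [116] → M[116]=29
halt.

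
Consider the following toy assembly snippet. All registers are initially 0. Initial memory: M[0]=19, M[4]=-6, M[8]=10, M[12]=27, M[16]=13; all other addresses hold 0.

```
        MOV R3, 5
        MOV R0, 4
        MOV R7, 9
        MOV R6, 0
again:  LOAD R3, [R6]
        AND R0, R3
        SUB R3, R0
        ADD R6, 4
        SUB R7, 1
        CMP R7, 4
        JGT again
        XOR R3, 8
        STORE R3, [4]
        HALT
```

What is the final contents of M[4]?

5

MOV R3, 5 → R3=5
MOV R0, 4 → R0=4
MOV R7, 9 → R7=9
MOV R6, 0 → R6=0
LOAD R3, [R6] → R3=M[0]=19
AND R0, R3 → R0=4&19=0
SUB R3, R0 → R3=19-0=19
ADD R6, 4 → R6=0+4=4
SUB R7, 1 → R7=9-1=8
CMP R7, 4  (cmp 8,4)
JGT again: taken
LOAD R3, [R6] → R3=M[4]=-6
AND R0, R3 → R0=0&(-6)=0
SUB R3, R0 → R3=(-6)-0=-6
ADD R6, 4 → R6=4+4=8
SUB R7, 1 → R7=8-1=7
CMP R7, 4  (cmp 7,4)
JGT again: taken
LOAD R3, [R6] → R3=M[8]=10
AND R0, R3 → R0=0&10=0
SUB R3, R0 → R3=10-0=10
ADD R6, 4 → R6=8+4=12
SUB R7, 1 → R7=7-1=6
CMP R7, 4  (cmp 6,4)
JGT again: taken
LOAD R3, [R6] → R3=M[12]=27
AND R0, R3 → R0=0&27=0
SUB R3, R0 → R3=27-0=27
ADD R6, 4 → R6=12+4=16
SUB R7, 1 → R7=6-1=5
CMP R7, 4  (cmp 5,4)
JGT again: taken
LOAD R3, [R6] → R3=M[16]=13
AND R0, R3 → R0=0&13=0
SUB R3, R0 → R3=13-0=13
ADD R6, 4 → R6=16+4=20
SUB R7, 1 → R7=5-1=4
CMP R7, 4  (cmp 4,4)
JGT again: not taken
XOR R3, 8 → R3=13^8=5
STORE R3, [4] → M[4]=5
halt.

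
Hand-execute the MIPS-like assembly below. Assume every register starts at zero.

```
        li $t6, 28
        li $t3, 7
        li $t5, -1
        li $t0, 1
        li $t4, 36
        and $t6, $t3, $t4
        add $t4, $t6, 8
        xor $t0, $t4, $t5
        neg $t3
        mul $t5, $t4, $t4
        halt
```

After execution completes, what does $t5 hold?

144

after li $t6, 28: $t6=28
after li $t3, 7: $t3=7
after li $t5, -1: $t5=-1
after li $t0, 1: $t0=1
after li $t4, 36: $t4=36
after and $t6, $t3, $t4: $t6=7&36=4
after add $t4, $t6, 8: $t4=4+8=12
after xor $t0, $t4, $t5: $t0=12^(-1)=-13
after neg $t3: $t3=-(7)=-7
after mul $t5, $t4, $t4: $t5=12*12=144
halt.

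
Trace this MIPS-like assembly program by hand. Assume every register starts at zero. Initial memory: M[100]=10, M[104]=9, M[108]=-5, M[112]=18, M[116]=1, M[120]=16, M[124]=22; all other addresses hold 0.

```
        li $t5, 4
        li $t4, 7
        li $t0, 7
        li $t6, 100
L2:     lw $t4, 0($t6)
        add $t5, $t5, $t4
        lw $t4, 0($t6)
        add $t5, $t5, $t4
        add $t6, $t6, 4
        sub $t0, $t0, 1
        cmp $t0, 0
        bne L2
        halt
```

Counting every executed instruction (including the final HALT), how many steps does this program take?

61

$t5=4
$t4=7
$t0=7
$t6=100
$t4=M[100]=10
$t5=4+10=14
$t4=M[100]=10
$t5=14+10=24
$t6=100+4=104
$t0=7-1=6
cmp $t0, 0  (cmp 6,0)
bne L2: taken
$t4=M[104]=9
$t5=24+9=33
$t4=M[104]=9
$t5=33+9=42
$t6=104+4=108
$t0=6-1=5
cmp $t0, 0  (cmp 5,0)
bne L2: taken
$t4=M[108]=-5
$t5=42+(-5)=37
$t4=M[108]=-5
$t5=37+(-5)=32
$t6=108+4=112
$t0=5-1=4
cmp $t0, 0  (cmp 4,0)
bne L2: taken
$t4=M[112]=18
$t5=32+18=50
$t4=M[112]=18
$t5=50+18=68
$t6=112+4=116
$t0=4-1=3
cmp $t0, 0  (cmp 3,0)
bne L2: taken
$t4=M[116]=1
$t5=68+1=69
$t4=M[116]=1
$t5=69+1=70
$t6=116+4=120
$t0=3-1=2
cmp $t0, 0  (cmp 2,0)
bne L2: taken
$t4=M[120]=16
$t5=70+16=86
$t4=M[120]=16
$t5=86+16=102
$t6=120+4=124
$t0=2-1=1
cmp $t0, 0  (cmp 1,0)
bne L2: taken
$t4=M[124]=22
$t5=102+22=124
$t4=M[124]=22
$t5=124+22=146
$t6=124+4=128
$t0=1-1=0
cmp $t0, 0  (cmp 0,0)
bne L2: not taken
halt.
Total executed instructions: 61.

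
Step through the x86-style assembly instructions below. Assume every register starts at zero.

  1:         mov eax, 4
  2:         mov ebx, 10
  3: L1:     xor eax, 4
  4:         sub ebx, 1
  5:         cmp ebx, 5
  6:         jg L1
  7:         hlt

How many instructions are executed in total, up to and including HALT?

eax=4
ebx=10
eax=4^4=0
ebx=10-1=9
cmp ebx, 5  (cmp 9,5)
jg L1: taken
eax=0^4=4
ebx=9-1=8
cmp ebx, 5  (cmp 8,5)
jg L1: taken
eax=4^4=0
ebx=8-1=7
cmp ebx, 5  (cmp 7,5)
jg L1: taken
eax=0^4=4
ebx=7-1=6
cmp ebx, 5  (cmp 6,5)
jg L1: taken
eax=4^4=0
ebx=6-1=5
cmp ebx, 5  (cmp 5,5)
jg L1: not taken
halt.
Total executed instructions: 23.

23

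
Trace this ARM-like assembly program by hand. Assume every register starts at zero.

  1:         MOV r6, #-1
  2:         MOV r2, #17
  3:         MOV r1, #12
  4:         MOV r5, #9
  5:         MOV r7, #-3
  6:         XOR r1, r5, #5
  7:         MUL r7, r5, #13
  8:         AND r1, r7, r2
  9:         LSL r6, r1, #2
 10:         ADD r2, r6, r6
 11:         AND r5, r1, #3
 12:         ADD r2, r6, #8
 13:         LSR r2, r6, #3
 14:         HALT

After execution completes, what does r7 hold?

117

after MOV r6, #-1: r6=-1
after MOV r2, #17: r2=17
after MOV r1, #12: r1=12
after MOV r5, #9: r5=9
after MOV r7, #-3: r7=-3
after XOR r1, r5, #5: r1=9^5=12
after MUL r7, r5, #13: r7=9*13=117
after AND r1, r7, r2: r1=117&17=17
after LSL r6, r1, #2: r6=17<<2=68
after ADD r2, r6, r6: r2=68+68=136
after AND r5, r1, #3: r5=17&3=1
after ADD r2, r6, #8: r2=68+8=76
after LSR r2, r6, #3: r2=68>>3=8
halt.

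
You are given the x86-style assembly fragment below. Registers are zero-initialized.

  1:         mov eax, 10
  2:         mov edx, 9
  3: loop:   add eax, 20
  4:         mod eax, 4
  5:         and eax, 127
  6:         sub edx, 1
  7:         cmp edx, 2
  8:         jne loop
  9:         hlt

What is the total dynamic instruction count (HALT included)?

after mov eax, 10: eax=10
after mov edx, 9: edx=9
after add eax, 20: eax=10+20=30
after mod eax, 4: eax=30%4=2
after and eax, 127: eax=2&127=2
after sub edx, 1: edx=9-1=8
cmp edx, 2  (cmp 8,2)
jne loop: taken
after add eax, 20: eax=2+20=22
after mod eax, 4: eax=22%4=2
after and eax, 127: eax=2&127=2
after sub edx, 1: edx=8-1=7
cmp edx, 2  (cmp 7,2)
jne loop: taken
after add eax, 20: eax=2+20=22
after mod eax, 4: eax=22%4=2
after and eax, 127: eax=2&127=2
after sub edx, 1: edx=7-1=6
cmp edx, 2  (cmp 6,2)
jne loop: taken
after add eax, 20: eax=2+20=22
after mod eax, 4: eax=22%4=2
after and eax, 127: eax=2&127=2
after sub edx, 1: edx=6-1=5
cmp edx, 2  (cmp 5,2)
jne loop: taken
after add eax, 20: eax=2+20=22
after mod eax, 4: eax=22%4=2
after and eax, 127: eax=2&127=2
after sub edx, 1: edx=5-1=4
cmp edx, 2  (cmp 4,2)
jne loop: taken
after add eax, 20: eax=2+20=22
after mod eax, 4: eax=22%4=2
after and eax, 127: eax=2&127=2
after sub edx, 1: edx=4-1=3
cmp edx, 2  (cmp 3,2)
jne loop: taken
after add eax, 20: eax=2+20=22
after mod eax, 4: eax=22%4=2
after and eax, 127: eax=2&127=2
after sub edx, 1: edx=3-1=2
cmp edx, 2  (cmp 2,2)
jne loop: not taken
halt.
Total executed instructions: 45.

45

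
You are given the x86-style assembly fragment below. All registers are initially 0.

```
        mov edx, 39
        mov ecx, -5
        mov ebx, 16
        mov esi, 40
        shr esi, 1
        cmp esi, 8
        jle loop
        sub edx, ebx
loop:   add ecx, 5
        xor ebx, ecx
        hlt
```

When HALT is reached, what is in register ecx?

0

after mov edx, 39: edx=39
after mov ecx, -5: ecx=-5
after mov ebx, 16: ebx=16
after mov esi, 40: esi=40
after shr esi, 1: esi=40>>1=20
cmp esi, 8  (cmp 20,8)
jle loop: not taken
after sub edx, ebx: edx=39-16=23
after add ecx, 5: ecx=(-5)+5=0
after xor ebx, ecx: ebx=16^0=16
halt.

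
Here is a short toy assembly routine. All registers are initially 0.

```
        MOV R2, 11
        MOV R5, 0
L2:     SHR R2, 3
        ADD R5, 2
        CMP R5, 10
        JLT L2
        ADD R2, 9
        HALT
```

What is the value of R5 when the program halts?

R2=11
R5=0
R2=11>>3=1
R5=0+2=2
CMP R5, 10  (cmp 2,10)
JLT L2: taken
R2=1>>3=0
R5=2+2=4
CMP R5, 10  (cmp 4,10)
JLT L2: taken
R2=0>>3=0
R5=4+2=6
CMP R5, 10  (cmp 6,10)
JLT L2: taken
R2=0>>3=0
R5=6+2=8
CMP R5, 10  (cmp 8,10)
JLT L2: taken
R2=0>>3=0
R5=8+2=10
CMP R5, 10  (cmp 10,10)
JLT L2: not taken
R2=0+9=9
halt.

10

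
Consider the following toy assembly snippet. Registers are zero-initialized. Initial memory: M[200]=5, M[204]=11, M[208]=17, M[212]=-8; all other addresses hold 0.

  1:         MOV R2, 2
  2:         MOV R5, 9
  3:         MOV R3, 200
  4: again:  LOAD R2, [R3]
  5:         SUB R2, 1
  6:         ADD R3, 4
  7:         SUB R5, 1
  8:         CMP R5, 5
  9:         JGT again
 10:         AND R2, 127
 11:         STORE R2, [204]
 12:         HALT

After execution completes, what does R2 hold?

119

MOV R2, 2 → R2=2
MOV R5, 9 → R5=9
MOV R3, 200 → R3=200
LOAD R2, [R3] → R2=M[200]=5
SUB R2, 1 → R2=5-1=4
ADD R3, 4 → R3=200+4=204
SUB R5, 1 → R5=9-1=8
CMP R5, 5  (cmp 8,5)
JGT again: taken
LOAD R2, [R3] → R2=M[204]=11
SUB R2, 1 → R2=11-1=10
ADD R3, 4 → R3=204+4=208
SUB R5, 1 → R5=8-1=7
CMP R5, 5  (cmp 7,5)
JGT again: taken
LOAD R2, [R3] → R2=M[208]=17
SUB R2, 1 → R2=17-1=16
ADD R3, 4 → R3=208+4=212
SUB R5, 1 → R5=7-1=6
CMP R5, 5  (cmp 6,5)
JGT again: taken
LOAD R2, [R3] → R2=M[212]=-8
SUB R2, 1 → R2=(-8)-1=-9
ADD R3, 4 → R3=212+4=216
SUB R5, 1 → R5=6-1=5
CMP R5, 5  (cmp 5,5)
JGT again: not taken
AND R2, 127 → R2=(-9)&127=119
STORE R2, [204] → M[204]=119
halt.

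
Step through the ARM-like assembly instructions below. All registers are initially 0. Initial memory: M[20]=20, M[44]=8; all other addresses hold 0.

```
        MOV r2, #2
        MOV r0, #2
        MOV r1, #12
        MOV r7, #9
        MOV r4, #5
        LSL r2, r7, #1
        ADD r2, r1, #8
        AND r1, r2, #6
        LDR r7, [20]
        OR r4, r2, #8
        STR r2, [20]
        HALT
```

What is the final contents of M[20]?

20

MOV r2, #2 → r2=2
MOV r0, #2 → r0=2
MOV r1, #12 → r1=12
MOV r7, #9 → r7=9
MOV r4, #5 → r4=5
LSL r2, r7, #1 → r2=9<<1=18
ADD r2, r1, #8 → r2=12+8=20
AND r1, r2, #6 → r1=20&6=4
LDR r7, [20] → r7=M[20]=20
OR r4, r2, #8 → r4=20|8=28
STR r2, [20] → M[20]=20
halt.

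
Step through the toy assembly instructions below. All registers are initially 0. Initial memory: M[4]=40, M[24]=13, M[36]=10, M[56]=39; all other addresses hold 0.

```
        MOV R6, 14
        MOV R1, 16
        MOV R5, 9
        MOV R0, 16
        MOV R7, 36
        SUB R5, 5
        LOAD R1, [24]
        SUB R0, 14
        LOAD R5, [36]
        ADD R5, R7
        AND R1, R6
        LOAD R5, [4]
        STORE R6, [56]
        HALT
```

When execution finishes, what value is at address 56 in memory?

14

R6=14
R1=16
R5=9
R0=16
R7=36
R5=9-5=4
R1=M[24]=13
R0=16-14=2
R5=M[36]=10
R5=10+36=46
R1=13&14=12
R5=M[4]=40
STORE R6, [56] → M[56]=14
halt.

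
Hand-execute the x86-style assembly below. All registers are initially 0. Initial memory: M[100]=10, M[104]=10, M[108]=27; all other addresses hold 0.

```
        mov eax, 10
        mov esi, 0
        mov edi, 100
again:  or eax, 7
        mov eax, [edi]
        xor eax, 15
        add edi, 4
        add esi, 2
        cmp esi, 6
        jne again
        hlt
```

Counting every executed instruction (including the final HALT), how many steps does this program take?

mov eax, 10 → eax=10
mov esi, 0 → esi=0
mov edi, 100 → edi=100
or eax, 7 → eax=10|7=15
mov eax, [edi] → eax=M[100]=10
xor eax, 15 → eax=10^15=5
add edi, 4 → edi=100+4=104
add esi, 2 → esi=0+2=2
cmp esi, 6  (cmp 2,6)
jne again: taken
or eax, 7 → eax=5|7=7
mov eax, [edi] → eax=M[104]=10
xor eax, 15 → eax=10^15=5
add edi, 4 → edi=104+4=108
add esi, 2 → esi=2+2=4
cmp esi, 6  (cmp 4,6)
jne again: taken
or eax, 7 → eax=5|7=7
mov eax, [edi] → eax=M[108]=27
xor eax, 15 → eax=27^15=20
add edi, 4 → edi=108+4=112
add esi, 2 → esi=4+2=6
cmp esi, 6  (cmp 6,6)
jne again: not taken
halt.
Total executed instructions: 25.

25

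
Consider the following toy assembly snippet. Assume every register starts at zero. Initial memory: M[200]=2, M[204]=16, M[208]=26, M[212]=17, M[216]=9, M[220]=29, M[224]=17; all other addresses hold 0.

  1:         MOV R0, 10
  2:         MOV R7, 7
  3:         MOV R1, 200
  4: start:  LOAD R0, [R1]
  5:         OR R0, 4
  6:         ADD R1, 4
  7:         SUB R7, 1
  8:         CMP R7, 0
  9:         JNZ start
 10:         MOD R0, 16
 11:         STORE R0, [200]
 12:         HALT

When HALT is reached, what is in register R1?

after MOV R0, 10: R0=10
after MOV R7, 7: R7=7
after MOV R1, 200: R1=200
after LOAD R0, [R1]: R0=M[200]=2
after OR R0, 4: R0=2|4=6
after ADD R1, 4: R1=200+4=204
after SUB R7, 1: R7=7-1=6
CMP R7, 0  (cmp 6,0)
JNZ start: taken
after LOAD R0, [R1]: R0=M[204]=16
after OR R0, 4: R0=16|4=20
after ADD R1, 4: R1=204+4=208
after SUB R7, 1: R7=6-1=5
CMP R7, 0  (cmp 5,0)
JNZ start: taken
after LOAD R0, [R1]: R0=M[208]=26
after OR R0, 4: R0=26|4=30
after ADD R1, 4: R1=208+4=212
after SUB R7, 1: R7=5-1=4
CMP R7, 0  (cmp 4,0)
JNZ start: taken
after LOAD R0, [R1]: R0=M[212]=17
after OR R0, 4: R0=17|4=21
after ADD R1, 4: R1=212+4=216
after SUB R7, 1: R7=4-1=3
CMP R7, 0  (cmp 3,0)
JNZ start: taken
after LOAD R0, [R1]: R0=M[216]=9
after OR R0, 4: R0=9|4=13
after ADD R1, 4: R1=216+4=220
after SUB R7, 1: R7=3-1=2
CMP R7, 0  (cmp 2,0)
JNZ start: taken
after LOAD R0, [R1]: R0=M[220]=29
after OR R0, 4: R0=29|4=29
after ADD R1, 4: R1=220+4=224
after SUB R7, 1: R7=2-1=1
CMP R7, 0  (cmp 1,0)
JNZ start: taken
after LOAD R0, [R1]: R0=M[224]=17
after OR R0, 4: R0=17|4=21
after ADD R1, 4: R1=224+4=228
after SUB R7, 1: R7=1-1=0
CMP R7, 0  (cmp 0,0)
JNZ start: not taken
after MOD R0, 16: R0=21%16=5
STORE R0, [200] → M[200]=5
halt.

228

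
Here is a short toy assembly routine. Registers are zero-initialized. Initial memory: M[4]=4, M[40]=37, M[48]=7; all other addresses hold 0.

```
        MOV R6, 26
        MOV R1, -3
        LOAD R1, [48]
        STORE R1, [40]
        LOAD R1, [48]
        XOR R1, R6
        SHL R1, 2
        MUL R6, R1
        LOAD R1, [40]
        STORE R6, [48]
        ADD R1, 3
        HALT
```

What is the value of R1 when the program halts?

after MOV R6, 26: R6=26
after MOV R1, -3: R1=-3
after LOAD R1, [48]: R1=M[48]=7
STORE R1, [40] → M[40]=7
after LOAD R1, [48]: R1=M[48]=7
after XOR R1, R6: R1=7^26=29
after SHL R1, 2: R1=29<<2=116
after MUL R6, R1: R6=26*116=3016
after LOAD R1, [40]: R1=M[40]=7
STORE R6, [48] → M[48]=3016
after ADD R1, 3: R1=7+3=10
halt.

10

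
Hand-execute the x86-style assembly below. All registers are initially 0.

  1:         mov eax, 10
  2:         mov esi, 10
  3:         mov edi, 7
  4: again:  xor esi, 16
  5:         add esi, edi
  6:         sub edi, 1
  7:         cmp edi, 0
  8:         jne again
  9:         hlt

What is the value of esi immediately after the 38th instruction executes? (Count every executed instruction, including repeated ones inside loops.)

86

mov eax, 10 → eax=10
mov esi, 10 → esi=10
mov edi, 7 → edi=7
xor esi, 16 → esi=10^16=26
add esi, edi → esi=26+7=33
sub edi, 1 → edi=7-1=6
cmp edi, 0  (cmp 6,0)
jne again: taken
xor esi, 16 → esi=33^16=49
add esi, edi → esi=49+6=55
sub edi, 1 → edi=6-1=5
cmp edi, 0  (cmp 5,0)
jne again: taken
xor esi, 16 → esi=55^16=39
add esi, edi → esi=39+5=44
sub edi, 1 → edi=5-1=4
cmp edi, 0  (cmp 4,0)
jne again: taken
xor esi, 16 → esi=44^16=60
add esi, edi → esi=60+4=64
sub edi, 1 → edi=4-1=3
cmp edi, 0  (cmp 3,0)
jne again: taken
xor esi, 16 → esi=64^16=80
add esi, edi → esi=80+3=83
sub edi, 1 → edi=3-1=2
cmp edi, 0  (cmp 2,0)
jne again: taken
xor esi, 16 → esi=83^16=67
add esi, edi → esi=67+2=69
sub edi, 1 → edi=2-1=1
cmp edi, 0  (cmp 1,0)
jne again: taken
xor esi, 16 → esi=69^16=85
add esi, edi → esi=85+1=86
sub edi, 1 → edi=1-1=0
cmp edi, 0  (cmp 0,0)
jne again: not taken
After step 38: esi = 86.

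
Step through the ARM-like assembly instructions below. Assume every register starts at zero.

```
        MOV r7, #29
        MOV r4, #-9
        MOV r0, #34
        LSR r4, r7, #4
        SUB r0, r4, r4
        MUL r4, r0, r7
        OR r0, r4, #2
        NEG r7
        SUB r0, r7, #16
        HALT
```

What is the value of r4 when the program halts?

MOV r7, #29 → r7=29
MOV r4, #-9 → r4=-9
MOV r0, #34 → r0=34
LSR r4, r7, #4 → r4=29>>4=1
SUB r0, r4, r4 → r0=1-1=0
MUL r4, r0, r7 → r4=0*29=0
OR r0, r4, #2 → r0=0|2=2
NEG r7 → r7=-(29)=-29
SUB r0, r7, #16 → r0=(-29)-16=-45
halt.

0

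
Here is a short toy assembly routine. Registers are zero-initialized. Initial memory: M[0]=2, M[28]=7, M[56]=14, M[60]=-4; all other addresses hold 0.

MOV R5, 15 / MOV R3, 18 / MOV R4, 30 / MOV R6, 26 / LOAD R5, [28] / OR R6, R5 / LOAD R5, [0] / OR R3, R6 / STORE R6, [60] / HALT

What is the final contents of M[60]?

31

MOV R5, 15 → R5=15
MOV R3, 18 → R3=18
MOV R4, 30 → R4=30
MOV R6, 26 → R6=26
LOAD R5, [28] → R5=M[28]=7
OR R6, R5 → R6=26|7=31
LOAD R5, [0] → R5=M[0]=2
OR R3, R6 → R3=18|31=31
STORE R6, [60] → M[60]=31
halt.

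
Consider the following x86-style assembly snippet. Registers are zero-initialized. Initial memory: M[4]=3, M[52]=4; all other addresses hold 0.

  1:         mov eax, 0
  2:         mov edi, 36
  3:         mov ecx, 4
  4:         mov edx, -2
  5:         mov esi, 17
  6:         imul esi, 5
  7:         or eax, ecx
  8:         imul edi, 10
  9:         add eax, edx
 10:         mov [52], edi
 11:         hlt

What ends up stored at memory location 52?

360

mov eax, 0 → eax=0
mov edi, 36 → edi=36
mov ecx, 4 → ecx=4
mov edx, -2 → edx=-2
mov esi, 17 → esi=17
imul esi, 5 → esi=17*5=85
or eax, ecx → eax=0|4=4
imul edi, 10 → edi=36*10=360
add eax, edx → eax=4+(-2)=2
mov [52], edi → M[52]=360
halt.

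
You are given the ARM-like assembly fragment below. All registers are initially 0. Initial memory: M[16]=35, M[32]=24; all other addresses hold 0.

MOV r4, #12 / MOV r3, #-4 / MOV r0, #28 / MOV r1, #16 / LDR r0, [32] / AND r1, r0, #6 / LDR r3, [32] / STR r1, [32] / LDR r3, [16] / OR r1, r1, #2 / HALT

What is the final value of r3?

35

r4=12
r3=-4
r0=28
r1=16
r0=M[32]=24
r1=24&6=0
r3=M[32]=24
STR r1, [32] → M[32]=0
r3=M[16]=35
r1=0|2=2
halt.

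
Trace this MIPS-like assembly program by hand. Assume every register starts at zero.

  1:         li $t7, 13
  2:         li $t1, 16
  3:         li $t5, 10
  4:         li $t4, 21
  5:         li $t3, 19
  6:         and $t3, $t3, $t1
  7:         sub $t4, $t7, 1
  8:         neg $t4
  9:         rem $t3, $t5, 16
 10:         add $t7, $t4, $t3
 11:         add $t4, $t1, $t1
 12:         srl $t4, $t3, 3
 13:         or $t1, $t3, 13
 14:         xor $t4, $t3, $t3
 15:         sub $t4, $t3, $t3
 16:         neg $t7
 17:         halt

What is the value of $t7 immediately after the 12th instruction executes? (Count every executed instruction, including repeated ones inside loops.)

-2

li $t7, 13 → $t7=13
li $t1, 16 → $t1=16
li $t5, 10 → $t5=10
li $t4, 21 → $t4=21
li $t3, 19 → $t3=19
and $t3, $t3, $t1 → $t3=19&16=16
sub $t4, $t7, 1 → $t4=13-1=12
neg $t4 → $t4=-(12)=-12
rem $t3, $t5, 16 → $t3=10%16=10
add $t7, $t4, $t3 → $t7=(-12)+10=-2
add $t4, $t1, $t1 → $t4=16+16=32
srl $t4, $t3, 3 → $t4=10>>3=1
After step 12: $t7 = -2.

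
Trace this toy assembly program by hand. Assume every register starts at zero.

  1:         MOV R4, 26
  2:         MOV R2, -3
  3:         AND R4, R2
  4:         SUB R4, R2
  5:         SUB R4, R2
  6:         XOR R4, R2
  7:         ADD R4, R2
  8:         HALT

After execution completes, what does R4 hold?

R4=26
R2=-3
R4=26&(-3)=24
R4=24-(-3)=27
R4=27-(-3)=30
R4=30^(-3)=-29
R4=(-29)+(-3)=-32
halt.

-32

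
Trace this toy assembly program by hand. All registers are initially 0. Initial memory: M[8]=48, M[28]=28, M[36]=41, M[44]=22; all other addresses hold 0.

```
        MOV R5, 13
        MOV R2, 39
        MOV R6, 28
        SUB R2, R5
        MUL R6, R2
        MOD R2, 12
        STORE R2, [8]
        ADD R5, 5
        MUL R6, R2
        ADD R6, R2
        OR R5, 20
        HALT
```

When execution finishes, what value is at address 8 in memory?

R5=13
R2=39
R6=28
R2=39-13=26
R6=28*26=728
R2=26%12=2
STORE R2, [8] → M[8]=2
R5=13+5=18
R6=728*2=1456
R6=1456+2=1458
R5=18|20=22
halt.

2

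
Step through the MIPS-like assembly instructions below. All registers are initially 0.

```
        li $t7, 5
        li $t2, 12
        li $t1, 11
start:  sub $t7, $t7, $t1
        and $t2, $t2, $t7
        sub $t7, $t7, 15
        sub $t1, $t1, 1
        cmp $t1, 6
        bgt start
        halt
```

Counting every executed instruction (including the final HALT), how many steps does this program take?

34

after li $t7, 5: $t7=5
after li $t2, 12: $t2=12
after li $t1, 11: $t1=11
after sub $t7, $t7, $t1: $t7=5-11=-6
after and $t2, $t2, $t7: $t2=12&(-6)=8
after sub $t7, $t7, 15: $t7=(-6)-15=-21
after sub $t1, $t1, 1: $t1=11-1=10
cmp $t1, 6  (cmp 10,6)
bgt start: taken
after sub $t7, $t7, $t1: $t7=(-21)-10=-31
after and $t2, $t2, $t7: $t2=8&(-31)=0
after sub $t7, $t7, 15: $t7=(-31)-15=-46
after sub $t1, $t1, 1: $t1=10-1=9
cmp $t1, 6  (cmp 9,6)
bgt start: taken
after sub $t7, $t7, $t1: $t7=(-46)-9=-55
after and $t2, $t2, $t7: $t2=0&(-55)=0
after sub $t7, $t7, 15: $t7=(-55)-15=-70
after sub $t1, $t1, 1: $t1=9-1=8
cmp $t1, 6  (cmp 8,6)
bgt start: taken
after sub $t7, $t7, $t1: $t7=(-70)-8=-78
after and $t2, $t2, $t7: $t2=0&(-78)=0
after sub $t7, $t7, 15: $t7=(-78)-15=-93
after sub $t1, $t1, 1: $t1=8-1=7
cmp $t1, 6  (cmp 7,6)
bgt start: taken
after sub $t7, $t7, $t1: $t7=(-93)-7=-100
after and $t2, $t2, $t7: $t2=0&(-100)=0
after sub $t7, $t7, 15: $t7=(-100)-15=-115
after sub $t1, $t1, 1: $t1=7-1=6
cmp $t1, 6  (cmp 6,6)
bgt start: not taken
halt.
Total executed instructions: 34.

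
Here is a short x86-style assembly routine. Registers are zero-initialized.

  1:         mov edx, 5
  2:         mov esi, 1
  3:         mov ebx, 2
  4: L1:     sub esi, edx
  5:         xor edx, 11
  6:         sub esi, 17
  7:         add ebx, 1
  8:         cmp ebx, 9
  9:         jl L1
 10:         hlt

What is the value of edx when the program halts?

edx=5
esi=1
ebx=2
esi=1-5=-4
edx=5^11=14
esi=(-4)-17=-21
ebx=2+1=3
cmp ebx, 9  (cmp 3,9)
jl L1: taken
esi=(-21)-14=-35
edx=14^11=5
esi=(-35)-17=-52
ebx=3+1=4
cmp ebx, 9  (cmp 4,9)
jl L1: taken
esi=(-52)-5=-57
edx=5^11=14
esi=(-57)-17=-74
ebx=4+1=5
cmp ebx, 9  (cmp 5,9)
jl L1: taken
esi=(-74)-14=-88
edx=14^11=5
esi=(-88)-17=-105
ebx=5+1=6
cmp ebx, 9  (cmp 6,9)
jl L1: taken
esi=(-105)-5=-110
edx=5^11=14
esi=(-110)-17=-127
ebx=6+1=7
cmp ebx, 9  (cmp 7,9)
jl L1: taken
esi=(-127)-14=-141
edx=14^11=5
esi=(-141)-17=-158
ebx=7+1=8
cmp ebx, 9  (cmp 8,9)
jl L1: taken
esi=(-158)-5=-163
edx=5^11=14
esi=(-163)-17=-180
ebx=8+1=9
cmp ebx, 9  (cmp 9,9)
jl L1: not taken
halt.

14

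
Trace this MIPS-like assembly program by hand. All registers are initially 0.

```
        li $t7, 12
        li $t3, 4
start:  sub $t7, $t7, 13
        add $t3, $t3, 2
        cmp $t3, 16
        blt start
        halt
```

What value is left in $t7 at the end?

-66

after li $t7, 12: $t7=12
after li $t3, 4: $t3=4
after sub $t7, $t7, 13: $t7=12-13=-1
after add $t3, $t3, 2: $t3=4+2=6
cmp $t3, 16  (cmp 6,16)
blt start: taken
after sub $t7, $t7, 13: $t7=(-1)-13=-14
after add $t3, $t3, 2: $t3=6+2=8
cmp $t3, 16  (cmp 8,16)
blt start: taken
after sub $t7, $t7, 13: $t7=(-14)-13=-27
after add $t3, $t3, 2: $t3=8+2=10
cmp $t3, 16  (cmp 10,16)
blt start: taken
after sub $t7, $t7, 13: $t7=(-27)-13=-40
after add $t3, $t3, 2: $t3=10+2=12
cmp $t3, 16  (cmp 12,16)
blt start: taken
after sub $t7, $t7, 13: $t7=(-40)-13=-53
after add $t3, $t3, 2: $t3=12+2=14
cmp $t3, 16  (cmp 14,16)
blt start: taken
after sub $t7, $t7, 13: $t7=(-53)-13=-66
after add $t3, $t3, 2: $t3=14+2=16
cmp $t3, 16  (cmp 16,16)
blt start: not taken
halt.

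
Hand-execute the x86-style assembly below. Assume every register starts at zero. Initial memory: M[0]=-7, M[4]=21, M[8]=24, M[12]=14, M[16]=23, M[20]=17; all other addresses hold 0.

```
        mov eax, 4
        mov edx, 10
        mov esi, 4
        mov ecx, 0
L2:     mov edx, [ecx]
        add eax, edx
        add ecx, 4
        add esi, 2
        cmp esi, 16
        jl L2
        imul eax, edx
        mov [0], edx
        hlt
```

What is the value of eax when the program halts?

1632

eax=4
edx=10
esi=4
ecx=0
edx=M[0]=-7
eax=4+(-7)=-3
ecx=0+4=4
esi=4+2=6
cmp esi, 16  (cmp 6,16)
jl L2: taken
edx=M[4]=21
eax=(-3)+21=18
ecx=4+4=8
esi=6+2=8
cmp esi, 16  (cmp 8,16)
jl L2: taken
edx=M[8]=24
eax=18+24=42
ecx=8+4=12
esi=8+2=10
cmp esi, 16  (cmp 10,16)
jl L2: taken
edx=M[12]=14
eax=42+14=56
ecx=12+4=16
esi=10+2=12
cmp esi, 16  (cmp 12,16)
jl L2: taken
edx=M[16]=23
eax=56+23=79
ecx=16+4=20
esi=12+2=14
cmp esi, 16  (cmp 14,16)
jl L2: taken
edx=M[20]=17
eax=79+17=96
ecx=20+4=24
esi=14+2=16
cmp esi, 16  (cmp 16,16)
jl L2: not taken
eax=96*17=1632
mov [0], edx → M[0]=17
halt.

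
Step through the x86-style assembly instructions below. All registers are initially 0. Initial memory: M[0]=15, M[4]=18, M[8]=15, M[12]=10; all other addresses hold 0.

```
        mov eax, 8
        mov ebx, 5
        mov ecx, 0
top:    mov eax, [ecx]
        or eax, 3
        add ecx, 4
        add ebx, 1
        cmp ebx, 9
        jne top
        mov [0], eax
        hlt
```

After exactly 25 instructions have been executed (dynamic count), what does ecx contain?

mov eax, 8 → eax=8
mov ebx, 5 → ebx=5
mov ecx, 0 → ecx=0
mov eax, [ecx] → eax=M[0]=15
or eax, 3 → eax=15|3=15
add ecx, 4 → ecx=0+4=4
add ebx, 1 → ebx=5+1=6
cmp ebx, 9  (cmp 6,9)
jne top: taken
mov eax, [ecx] → eax=M[4]=18
or eax, 3 → eax=18|3=19
add ecx, 4 → ecx=4+4=8
add ebx, 1 → ebx=6+1=7
cmp ebx, 9  (cmp 7,9)
jne top: taken
mov eax, [ecx] → eax=M[8]=15
or eax, 3 → eax=15|3=15
add ecx, 4 → ecx=8+4=12
add ebx, 1 → ebx=7+1=8
cmp ebx, 9  (cmp 8,9)
jne top: taken
mov eax, [ecx] → eax=M[12]=10
or eax, 3 → eax=10|3=11
add ecx, 4 → ecx=12+4=16
add ebx, 1 → ebx=8+1=9
After step 25: ecx = 16.

16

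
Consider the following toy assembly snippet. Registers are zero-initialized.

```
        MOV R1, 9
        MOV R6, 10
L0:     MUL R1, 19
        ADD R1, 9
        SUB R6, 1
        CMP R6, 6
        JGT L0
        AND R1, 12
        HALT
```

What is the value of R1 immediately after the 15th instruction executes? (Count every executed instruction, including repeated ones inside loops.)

R1=9
R6=10
R1=9*19=171
R1=171+9=180
R6=10-1=9
CMP R6, 6  (cmp 9,6)
JGT L0: taken
R1=180*19=3420
R1=3420+9=3429
R6=9-1=8
CMP R6, 6  (cmp 8,6)
JGT L0: taken
R1=3429*19=65151
R1=65151+9=65160
R6=8-1=7
After step 15: R1 = 65160.

65160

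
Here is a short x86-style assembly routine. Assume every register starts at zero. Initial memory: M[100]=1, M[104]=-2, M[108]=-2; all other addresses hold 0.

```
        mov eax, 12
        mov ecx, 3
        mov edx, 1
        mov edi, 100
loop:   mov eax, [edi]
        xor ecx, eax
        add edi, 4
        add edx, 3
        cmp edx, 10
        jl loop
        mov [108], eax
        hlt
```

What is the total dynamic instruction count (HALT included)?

after mov eax, 12: eax=12
after mov ecx, 3: ecx=3
after mov edx, 1: edx=1
after mov edi, 100: edi=100
after mov eax, [edi]: eax=M[100]=1
after xor ecx, eax: ecx=3^1=2
after add edi, 4: edi=100+4=104
after add edx, 3: edx=1+3=4
cmp edx, 10  (cmp 4,10)
jl loop: taken
after mov eax, [edi]: eax=M[104]=-2
after xor ecx, eax: ecx=2^(-2)=-4
after add edi, 4: edi=104+4=108
after add edx, 3: edx=4+3=7
cmp edx, 10  (cmp 7,10)
jl loop: taken
after mov eax, [edi]: eax=M[108]=-2
after xor ecx, eax: ecx=(-4)^(-2)=2
after add edi, 4: edi=108+4=112
after add edx, 3: edx=7+3=10
cmp edx, 10  (cmp 10,10)
jl loop: not taken
mov [108], eax → M[108]=-2
halt.
Total executed instructions: 24.

24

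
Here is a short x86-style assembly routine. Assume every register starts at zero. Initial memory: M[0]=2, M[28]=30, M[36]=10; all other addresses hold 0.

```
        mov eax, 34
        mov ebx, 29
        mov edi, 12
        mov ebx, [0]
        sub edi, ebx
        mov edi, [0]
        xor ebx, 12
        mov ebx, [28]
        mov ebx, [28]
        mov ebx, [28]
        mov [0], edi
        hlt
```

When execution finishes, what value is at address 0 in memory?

2

after mov eax, 34: eax=34
after mov ebx, 29: ebx=29
after mov edi, 12: edi=12
after mov ebx, [0]: ebx=M[0]=2
after sub edi, ebx: edi=12-2=10
after mov edi, [0]: edi=M[0]=2
after xor ebx, 12: ebx=2^12=14
after mov ebx, [28]: ebx=M[28]=30
after mov ebx, [28]: ebx=M[28]=30
after mov ebx, [28]: ebx=M[28]=30
mov [0], edi → M[0]=2
halt.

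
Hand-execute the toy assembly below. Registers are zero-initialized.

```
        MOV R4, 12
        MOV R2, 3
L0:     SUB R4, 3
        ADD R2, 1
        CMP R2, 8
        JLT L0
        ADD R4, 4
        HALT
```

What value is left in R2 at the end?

MOV R4, 12 → R4=12
MOV R2, 3 → R2=3
SUB R4, 3 → R4=12-3=9
ADD R2, 1 → R2=3+1=4
CMP R2, 8  (cmp 4,8)
JLT L0: taken
SUB R4, 3 → R4=9-3=6
ADD R2, 1 → R2=4+1=5
CMP R2, 8  (cmp 5,8)
JLT L0: taken
SUB R4, 3 → R4=6-3=3
ADD R2, 1 → R2=5+1=6
CMP R2, 8  (cmp 6,8)
JLT L0: taken
SUB R4, 3 → R4=3-3=0
ADD R2, 1 → R2=6+1=7
CMP R2, 8  (cmp 7,8)
JLT L0: taken
SUB R4, 3 → R4=0-3=-3
ADD R2, 1 → R2=7+1=8
CMP R2, 8  (cmp 8,8)
JLT L0: not taken
ADD R4, 4 → R4=(-3)+4=1
halt.

8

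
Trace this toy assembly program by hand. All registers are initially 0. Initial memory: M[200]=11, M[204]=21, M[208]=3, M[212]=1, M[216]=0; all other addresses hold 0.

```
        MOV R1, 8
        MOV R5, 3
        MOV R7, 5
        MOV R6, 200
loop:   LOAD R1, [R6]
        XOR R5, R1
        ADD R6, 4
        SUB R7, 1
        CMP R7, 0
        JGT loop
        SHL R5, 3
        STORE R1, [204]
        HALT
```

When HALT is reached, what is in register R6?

MOV R1, 8 → R1=8
MOV R5, 3 → R5=3
MOV R7, 5 → R7=5
MOV R6, 200 → R6=200
LOAD R1, [R6] → R1=M[200]=11
XOR R5, R1 → R5=3^11=8
ADD R6, 4 → R6=200+4=204
SUB R7, 1 → R7=5-1=4
CMP R7, 0  (cmp 4,0)
JGT loop: taken
LOAD R1, [R6] → R1=M[204]=21
XOR R5, R1 → R5=8^21=29
ADD R6, 4 → R6=204+4=208
SUB R7, 1 → R7=4-1=3
CMP R7, 0  (cmp 3,0)
JGT loop: taken
LOAD R1, [R6] → R1=M[208]=3
XOR R5, R1 → R5=29^3=30
ADD R6, 4 → R6=208+4=212
SUB R7, 1 → R7=3-1=2
CMP R7, 0  (cmp 2,0)
JGT loop: taken
LOAD R1, [R6] → R1=M[212]=1
XOR R5, R1 → R5=30^1=31
ADD R6, 4 → R6=212+4=216
SUB R7, 1 → R7=2-1=1
CMP R7, 0  (cmp 1,0)
JGT loop: taken
LOAD R1, [R6] → R1=M[216]=0
XOR R5, R1 → R5=31^0=31
ADD R6, 4 → R6=216+4=220
SUB R7, 1 → R7=1-1=0
CMP R7, 0  (cmp 0,0)
JGT loop: not taken
SHL R5, 3 → R5=31<<3=248
STORE R1, [204] → M[204]=0
halt.

220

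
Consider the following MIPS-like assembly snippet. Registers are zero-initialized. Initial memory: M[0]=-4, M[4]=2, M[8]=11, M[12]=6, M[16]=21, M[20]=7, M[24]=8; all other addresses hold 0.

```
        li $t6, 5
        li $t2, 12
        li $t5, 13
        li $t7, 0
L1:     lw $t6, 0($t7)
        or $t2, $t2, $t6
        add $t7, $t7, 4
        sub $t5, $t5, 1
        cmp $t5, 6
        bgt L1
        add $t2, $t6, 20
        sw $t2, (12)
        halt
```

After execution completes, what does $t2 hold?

after li $t6, 5: $t6=5
after li $t2, 12: $t2=12
after li $t5, 13: $t5=13
after li $t7, 0: $t7=0
after lw $t6, 0($t7): $t6=M[0]=-4
after or $t2, $t2, $t6: $t2=12|(-4)=-4
after add $t7, $t7, 4: $t7=0+4=4
after sub $t5, $t5, 1: $t5=13-1=12
cmp $t5, 6  (cmp 12,6)
bgt L1: taken
after lw $t6, 0($t7): $t6=M[4]=2
after or $t2, $t2, $t6: $t2=(-4)|2=-2
after add $t7, $t7, 4: $t7=4+4=8
after sub $t5, $t5, 1: $t5=12-1=11
cmp $t5, 6  (cmp 11,6)
bgt L1: taken
after lw $t6, 0($t7): $t6=M[8]=11
after or $t2, $t2, $t6: $t2=(-2)|11=-1
after add $t7, $t7, 4: $t7=8+4=12
after sub $t5, $t5, 1: $t5=11-1=10
cmp $t5, 6  (cmp 10,6)
bgt L1: taken
after lw $t6, 0($t7): $t6=M[12]=6
after or $t2, $t2, $t6: $t2=(-1)|6=-1
after add $t7, $t7, 4: $t7=12+4=16
after sub $t5, $t5, 1: $t5=10-1=9
cmp $t5, 6  (cmp 9,6)
bgt L1: taken
after lw $t6, 0($t7): $t6=M[16]=21
after or $t2, $t2, $t6: $t2=(-1)|21=-1
after add $t7, $t7, 4: $t7=16+4=20
after sub $t5, $t5, 1: $t5=9-1=8
cmp $t5, 6  (cmp 8,6)
bgt L1: taken
after lw $t6, 0($t7): $t6=M[20]=7
after or $t2, $t2, $t6: $t2=(-1)|7=-1
after add $t7, $t7, 4: $t7=20+4=24
after sub $t5, $t5, 1: $t5=8-1=7
cmp $t5, 6  (cmp 7,6)
bgt L1: taken
after lw $t6, 0($t7): $t6=M[24]=8
after or $t2, $t2, $t6: $t2=(-1)|8=-1
after add $t7, $t7, 4: $t7=24+4=28
after sub $t5, $t5, 1: $t5=7-1=6
cmp $t5, 6  (cmp 6,6)
bgt L1: not taken
after add $t2, $t6, 20: $t2=8+20=28
sw $t2, (12) → M[12]=28
halt.

28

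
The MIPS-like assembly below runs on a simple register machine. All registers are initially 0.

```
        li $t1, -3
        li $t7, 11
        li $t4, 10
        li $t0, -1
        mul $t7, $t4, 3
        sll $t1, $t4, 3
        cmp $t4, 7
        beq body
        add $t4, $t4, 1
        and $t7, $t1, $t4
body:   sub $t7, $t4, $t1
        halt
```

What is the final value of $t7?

-69

after li $t1, -3: $t1=-3
after li $t7, 11: $t7=11
after li $t4, 10: $t4=10
after li $t0, -1: $t0=-1
after mul $t7, $t4, 3: $t7=10*3=30
after sll $t1, $t4, 3: $t1=10<<3=80
cmp $t4, 7  (cmp 10,7)
beq body: not taken
after add $t4, $t4, 1: $t4=10+1=11
after and $t7, $t1, $t4: $t7=80&11=0
after sub $t7, $t4, $t1: $t7=11-80=-69
halt.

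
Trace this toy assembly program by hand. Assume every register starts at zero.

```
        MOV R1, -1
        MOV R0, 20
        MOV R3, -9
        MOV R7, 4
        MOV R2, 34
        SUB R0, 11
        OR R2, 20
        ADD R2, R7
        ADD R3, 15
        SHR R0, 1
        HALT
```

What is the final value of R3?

MOV R1, -1 → R1=-1
MOV R0, 20 → R0=20
MOV R3, -9 → R3=-9
MOV R7, 4 → R7=4
MOV R2, 34 → R2=34
SUB R0, 11 → R0=20-11=9
OR R2, 20 → R2=34|20=54
ADD R2, R7 → R2=54+4=58
ADD R3, 15 → R3=(-9)+15=6
SHR R0, 1 → R0=9>>1=4
halt.

6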